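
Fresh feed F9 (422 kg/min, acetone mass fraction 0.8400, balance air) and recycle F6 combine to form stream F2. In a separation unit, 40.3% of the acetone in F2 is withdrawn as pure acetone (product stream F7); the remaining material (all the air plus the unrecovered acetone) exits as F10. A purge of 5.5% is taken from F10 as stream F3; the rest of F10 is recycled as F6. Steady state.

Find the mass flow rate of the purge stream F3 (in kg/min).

94.23 kg/min

air enters only via F9 and leaves only via the purge: 422×0.160 = 0.055×(air in F10), and the separation unit passes all air, so air in F2 = air in F10 = 1227.6 kg/min.
acetone in F2: m_A = 422×0.840 + (1−0.055)·(1−0.403)·m_A, so m_A = 354.48/0.4358 = 813.34 kg/min.
F10 = (1−0.403)×813.34 + 1227.6 = 1713.2 kg/min.
Purge F3 = 0.055×1713.2 = 94.226 kg/min.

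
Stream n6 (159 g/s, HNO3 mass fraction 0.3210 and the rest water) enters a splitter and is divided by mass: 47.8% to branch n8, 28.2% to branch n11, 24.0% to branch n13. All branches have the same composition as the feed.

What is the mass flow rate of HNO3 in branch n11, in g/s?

Branch n11 total = 0.282×159 = 44.838 g/s.
HNO3 in n11 = 0.321×44.838 = 14.393 g/s.

14.39 g/s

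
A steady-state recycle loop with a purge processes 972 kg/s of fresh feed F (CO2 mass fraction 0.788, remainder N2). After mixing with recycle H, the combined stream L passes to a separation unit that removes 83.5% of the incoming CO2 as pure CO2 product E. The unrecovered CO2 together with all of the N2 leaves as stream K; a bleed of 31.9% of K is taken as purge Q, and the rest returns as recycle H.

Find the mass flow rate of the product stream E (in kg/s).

720.5 kg/s

CO2 in L: m_A = 972×0.788 + (1−0.319)·(1−0.835)·m_A, so m_A = 765.94/0.8876 = 862.9 kg/s.
Product E = 0.835×862.9 = 720.52 kg/s.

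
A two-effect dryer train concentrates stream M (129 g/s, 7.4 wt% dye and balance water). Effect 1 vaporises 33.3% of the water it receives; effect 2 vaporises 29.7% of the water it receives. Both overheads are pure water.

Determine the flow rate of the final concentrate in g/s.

water in feed = 129×0.926 = 119.45 g/s.
After stage 1: water left = (1−0.333)×119.45 = 79.676; stream total = 89.222 g/s.
After stage 2: water left = (1−0.297)×79.676 = 56.012; final concentrate = 65.558 g/s.

65.56 g/s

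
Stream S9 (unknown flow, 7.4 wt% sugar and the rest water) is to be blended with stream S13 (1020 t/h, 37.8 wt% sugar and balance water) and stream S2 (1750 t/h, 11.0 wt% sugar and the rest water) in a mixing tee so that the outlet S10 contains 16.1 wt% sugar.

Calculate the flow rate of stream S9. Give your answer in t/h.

1518 t/h

Let S9 be the unknown flow. Total out = 2770 + S9.
sugar balance: 578.06 + 0.074·S9 = 0.161·(2770 + S9)
(0.074 − 0.161)·S9 = 0.161×2770 − 578.06 = -132.09
S9 = -132.09 / -0.087 = 1518.3 t/h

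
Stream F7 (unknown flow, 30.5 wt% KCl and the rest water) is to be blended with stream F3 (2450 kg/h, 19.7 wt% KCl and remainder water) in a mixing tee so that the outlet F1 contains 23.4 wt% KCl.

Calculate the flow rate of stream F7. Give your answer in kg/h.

1277 kg/h

Let F7 be the unknown flow. Total out = 2450 + F7.
KCl balance: 482.65 + 0.305·F7 = 0.234·(2450 + F7)
(0.305 − 0.234)·F7 = 0.234×2450 − 482.65 = 90.65
F7 = 90.65 / 0.071 = 1276.8 kg/h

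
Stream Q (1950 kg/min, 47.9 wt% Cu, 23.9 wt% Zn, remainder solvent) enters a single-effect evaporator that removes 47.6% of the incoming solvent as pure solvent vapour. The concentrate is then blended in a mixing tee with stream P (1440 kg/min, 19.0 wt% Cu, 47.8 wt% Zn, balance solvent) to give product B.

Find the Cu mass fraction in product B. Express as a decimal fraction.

0.386

Vapour removed = 0.476×0.282×1950 = 261.75 kg/min; concentrate = 1688.2 kg/min.
Cu reaching the mixer = 934.05 (from concentrate) + 1440×0.190 = 1207.7 kg/min.
Product flow = 1688.2 + 1440 = 3128.2 kg/min; Cu fraction = 0.386.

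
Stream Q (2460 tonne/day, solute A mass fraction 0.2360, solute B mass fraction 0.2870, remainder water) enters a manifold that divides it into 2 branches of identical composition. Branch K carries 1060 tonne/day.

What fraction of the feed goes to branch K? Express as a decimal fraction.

0.431

Fraction to K = 1060/2460 = 0.4309.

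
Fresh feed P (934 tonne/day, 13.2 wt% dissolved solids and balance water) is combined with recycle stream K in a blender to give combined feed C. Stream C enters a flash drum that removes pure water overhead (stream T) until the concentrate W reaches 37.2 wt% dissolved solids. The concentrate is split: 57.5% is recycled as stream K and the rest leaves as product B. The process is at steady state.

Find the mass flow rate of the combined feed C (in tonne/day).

1382 tonne/day

Overall dissolved solids balance (none leaves overhead): dissolved solids in fresh feed = dissolved solids in product, i.e. 934×0.132 = (1−0.575)·W·0.372.
W = 123.29/(0.372×0.425) = 779.81 tonne/day.
Recycle K = 0.575×779.81 = 448.39 tonne/day.
Combined feed C = 934 + 448.39 = 1382.4 tonne/day.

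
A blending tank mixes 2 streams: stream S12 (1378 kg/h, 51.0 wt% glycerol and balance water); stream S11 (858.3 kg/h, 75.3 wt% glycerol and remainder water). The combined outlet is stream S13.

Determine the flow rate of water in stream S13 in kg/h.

887.2 kg/h

water out = water in = 1378×0.490 + 858.3×0.247 = 887.22 kg/h.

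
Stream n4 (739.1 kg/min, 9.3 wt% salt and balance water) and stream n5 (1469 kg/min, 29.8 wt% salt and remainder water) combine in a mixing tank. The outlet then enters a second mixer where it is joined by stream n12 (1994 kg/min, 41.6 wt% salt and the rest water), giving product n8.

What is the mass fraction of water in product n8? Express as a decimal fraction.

Overall, product flow = 4202.1 kg/min.
water in = 739.1×0.907 + 1469×0.702 + 1994×0.584 = 2866.1 kg/min.
water fraction in n8 = 0.682.

0.682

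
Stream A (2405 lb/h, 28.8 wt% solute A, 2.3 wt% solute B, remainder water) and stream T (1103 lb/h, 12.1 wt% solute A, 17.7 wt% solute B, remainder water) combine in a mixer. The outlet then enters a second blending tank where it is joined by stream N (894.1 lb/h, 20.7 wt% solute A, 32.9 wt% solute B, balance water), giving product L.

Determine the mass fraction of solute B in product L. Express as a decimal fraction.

0.1237

Overall, product flow = 4402.1 lb/h.
solute B in = 2405×0.023 + 1103×0.177 + 894.1×0.329 = 544.7 lb/h.
solute B fraction in L = 0.1237.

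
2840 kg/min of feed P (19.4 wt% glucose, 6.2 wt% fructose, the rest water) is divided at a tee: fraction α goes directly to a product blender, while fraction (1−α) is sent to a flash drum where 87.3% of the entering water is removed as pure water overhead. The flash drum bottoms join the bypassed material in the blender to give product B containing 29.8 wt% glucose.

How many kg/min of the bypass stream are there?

1314 kg/min

All 2840×0.194 = 550.96 kg/min of glucose reaches B, so B = 550.96/0.298 = 1848.9 kg/min and vapour = 991.14 kg/min.
The evaporator receives (1−α)·2840 of feed at 0.744 water and removes 0.873 of that water:
0.873×0.744×(1−α)×2840 = 991.14
(1−α) = 991.14/1844.6 = 0.5373;  α = 0.4627.
Bypass flow = 0.4627×2840 = 1314 kg/min.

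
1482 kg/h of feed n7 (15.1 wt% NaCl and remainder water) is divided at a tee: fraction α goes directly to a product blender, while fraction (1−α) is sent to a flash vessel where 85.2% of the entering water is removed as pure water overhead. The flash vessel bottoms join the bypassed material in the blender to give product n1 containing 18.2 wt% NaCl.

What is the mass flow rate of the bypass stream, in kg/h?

1133 kg/h

All 1482×0.151 = 223.78 kg/h of NaCl reaches n1, so n1 = 223.78/0.182 = 1229.6 kg/h and vapour = 252.43 kg/h.
The evaporator receives (1−α)·1482 of feed at 0.849 water and removes 0.852 of that water:
0.852×0.849×(1−α)×1482 = 252.43
(1−α) = 252.43/1072 = 0.2355;  α = 0.7645.
Bypass flow = 0.7645×1482 = 1133 kg/h.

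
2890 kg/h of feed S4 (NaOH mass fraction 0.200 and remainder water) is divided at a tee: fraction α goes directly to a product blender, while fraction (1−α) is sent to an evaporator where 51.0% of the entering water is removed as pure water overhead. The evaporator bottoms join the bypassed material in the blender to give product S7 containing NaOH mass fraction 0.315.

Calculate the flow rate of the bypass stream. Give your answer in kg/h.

304 kg/h

All 2890×0.200 = 578 kg/h of NaOH reaches S7, so S7 = 578/0.315 = 1834.9 kg/h and vapour = 1055.1 kg/h.
The evaporator receives (1−α)·2890 of feed at 0.800 water and removes 0.510 of that water:
0.510×0.800×(1−α)×2890 = 1055.1
(1−α) = 1055.1/1179.1 = 0.8948;  α = 0.1052.
Bypass flow = 0.1052×2890 = 304.02 kg/h.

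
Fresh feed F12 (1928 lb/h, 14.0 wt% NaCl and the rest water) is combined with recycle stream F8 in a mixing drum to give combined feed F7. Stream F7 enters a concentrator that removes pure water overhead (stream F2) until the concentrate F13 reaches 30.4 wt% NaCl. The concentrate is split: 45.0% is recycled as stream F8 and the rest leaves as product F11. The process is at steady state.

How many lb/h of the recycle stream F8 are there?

Overall NaCl balance (none leaves overhead): NaCl in fresh feed = NaCl in product, i.e. 1928×0.140 = (1−0.450)·F13·0.304.
F13 = 269.92/(0.304×0.550) = 1614.4 lb/h.
Recycle F8 = 0.450×1614.4 = 726.46 lb/h.

726.5 lb/h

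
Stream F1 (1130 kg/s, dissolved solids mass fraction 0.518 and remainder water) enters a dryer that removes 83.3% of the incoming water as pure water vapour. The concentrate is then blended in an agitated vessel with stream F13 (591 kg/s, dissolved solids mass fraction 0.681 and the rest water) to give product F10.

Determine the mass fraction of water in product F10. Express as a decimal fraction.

Vapour removed = 0.833×0.482×1130 = 453.7 kg/s; concentrate = 676.3 kg/s.
water reaching the mixer = 90.958 (from concentrate) + 591×0.319 = 279.49 kg/s.
Product flow = 676.3 + 591 = 1267.3 kg/s; water fraction = 0.221.

0.221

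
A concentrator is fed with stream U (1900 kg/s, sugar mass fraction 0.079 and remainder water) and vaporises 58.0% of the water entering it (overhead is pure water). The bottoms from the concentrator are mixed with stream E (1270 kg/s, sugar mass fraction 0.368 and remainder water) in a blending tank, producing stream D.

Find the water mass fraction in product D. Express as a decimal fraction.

Vapour removed = 0.580×0.921×1900 = 1014.9 kg/s; concentrate = 885.06 kg/s.
water reaching the mixer = 734.96 (from concentrate) + 1270×0.632 = 1537.6 kg/s.
Product flow = 885.06 + 1270 = 2155.1 kg/s; water fraction = 0.713.

0.713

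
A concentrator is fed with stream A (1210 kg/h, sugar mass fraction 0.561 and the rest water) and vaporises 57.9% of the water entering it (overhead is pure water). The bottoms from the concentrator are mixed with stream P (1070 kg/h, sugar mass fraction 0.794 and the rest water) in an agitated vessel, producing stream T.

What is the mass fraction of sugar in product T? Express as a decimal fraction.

Vapour removed = 0.579×0.439×1210 = 307.56 kg/h; concentrate = 902.44 kg/h.
sugar reaching the mixer = 678.81 (from concentrate) + 1070×0.794 = 1528.4 kg/h.
Product flow = 902.44 + 1070 = 1972.4 kg/h; sugar fraction = 0.775.

0.775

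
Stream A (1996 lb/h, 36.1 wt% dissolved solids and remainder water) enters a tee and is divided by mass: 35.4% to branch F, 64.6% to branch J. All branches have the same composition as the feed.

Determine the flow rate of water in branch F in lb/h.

Branch F total = 0.354×1996 = 706.58 lb/h.
water in F = 0.639×706.58 = 451.51 lb/h.

451.5 lb/h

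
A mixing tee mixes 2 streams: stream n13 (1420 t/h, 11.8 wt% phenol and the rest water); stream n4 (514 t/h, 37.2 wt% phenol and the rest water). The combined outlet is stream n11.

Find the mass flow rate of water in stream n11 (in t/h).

water out = water in = 1420×0.882 + 514×0.628 = 1575.2 t/h.

1575 t/h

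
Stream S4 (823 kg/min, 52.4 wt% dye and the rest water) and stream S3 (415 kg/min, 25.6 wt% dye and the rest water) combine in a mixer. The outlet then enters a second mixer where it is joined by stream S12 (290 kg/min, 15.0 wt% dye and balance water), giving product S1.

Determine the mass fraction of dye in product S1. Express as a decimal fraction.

Overall, product flow = 1528 kg/min.
dye in = 823×0.524 + 415×0.256 + 290×0.150 = 580.99 kg/min.
dye fraction in S1 = 0.380.

0.380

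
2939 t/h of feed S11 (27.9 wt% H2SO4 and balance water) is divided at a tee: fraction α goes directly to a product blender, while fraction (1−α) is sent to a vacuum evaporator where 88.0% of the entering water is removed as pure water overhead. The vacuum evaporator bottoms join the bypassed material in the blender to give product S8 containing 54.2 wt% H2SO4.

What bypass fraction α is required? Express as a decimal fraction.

0.235

All 2939×0.279 = 819.98 t/h of H2SO4 reaches S8, so S8 = 819.98/0.542 = 1512.9 t/h and vapour = 1426.1 t/h.
The evaporator receives (1−α)·2939 of feed at 0.721 water and removes 0.880 of that water:
0.880×0.721×(1−α)×2939 = 1426.1
(1−α) = 1426.1/1864.7 = 0.7648;  α = 0.2352.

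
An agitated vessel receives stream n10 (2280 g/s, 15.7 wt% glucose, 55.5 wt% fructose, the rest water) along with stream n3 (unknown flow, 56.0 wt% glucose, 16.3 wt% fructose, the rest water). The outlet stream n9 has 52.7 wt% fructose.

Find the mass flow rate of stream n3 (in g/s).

175.4 g/s

Let n3 be the unknown flow. Total out = 2280 + n3.
fructose balance: 1265.4 + 0.163·n3 = 0.527·(2280 + n3)
(0.163 − 0.527)·n3 = 0.527×2280 − 1265.4 = -63.84
n3 = -63.84 / -0.364 = 175.38 g/s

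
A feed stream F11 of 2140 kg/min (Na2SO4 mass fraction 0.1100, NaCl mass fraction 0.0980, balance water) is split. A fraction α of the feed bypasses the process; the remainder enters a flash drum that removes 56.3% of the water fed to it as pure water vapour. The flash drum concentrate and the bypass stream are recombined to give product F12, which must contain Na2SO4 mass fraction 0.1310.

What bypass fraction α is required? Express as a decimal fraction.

All 2140×0.110 = 235.4 kg/min of Na2SO4 reaches F12, so F12 = 235.4/0.131 = 1796.9 kg/min and vapour = 343.05 kg/min.
The evaporator receives (1−α)·2140 of feed at 0.792 water and removes 0.563 of that water:
0.563×0.792×(1−α)×2140 = 343.05
(1−α) = 343.05/954.22 = 0.3595;  α = 0.6405.

0.640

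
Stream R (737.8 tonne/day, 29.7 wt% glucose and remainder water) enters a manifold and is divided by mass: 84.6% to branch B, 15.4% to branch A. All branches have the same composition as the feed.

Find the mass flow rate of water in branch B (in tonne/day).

438.8 tonne/day

Branch B total = 0.846×737.8 = 624.18 tonne/day.
water in B = 0.703×624.18 = 438.8 tonne/day.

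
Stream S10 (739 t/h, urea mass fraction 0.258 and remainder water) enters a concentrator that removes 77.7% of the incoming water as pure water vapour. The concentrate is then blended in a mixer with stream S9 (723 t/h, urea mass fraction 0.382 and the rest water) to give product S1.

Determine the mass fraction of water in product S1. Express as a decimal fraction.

0.549

Vapour removed = 0.777×0.742×739 = 426.06 t/h; concentrate = 312.94 t/h.
water reaching the mixer = 122.28 (from concentrate) + 723×0.618 = 569.09 t/h.
Product flow = 312.94 + 723 = 1035.9 t/h; water fraction = 0.549.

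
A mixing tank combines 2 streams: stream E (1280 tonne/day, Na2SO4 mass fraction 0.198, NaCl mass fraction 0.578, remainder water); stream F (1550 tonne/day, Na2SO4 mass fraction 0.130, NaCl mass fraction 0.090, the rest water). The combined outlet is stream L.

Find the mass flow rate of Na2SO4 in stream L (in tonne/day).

Na2SO4 out = Na2SO4 in = 1280×0.198 + 1550×0.130 = 454.94 tonne/day.

454.9 tonne/day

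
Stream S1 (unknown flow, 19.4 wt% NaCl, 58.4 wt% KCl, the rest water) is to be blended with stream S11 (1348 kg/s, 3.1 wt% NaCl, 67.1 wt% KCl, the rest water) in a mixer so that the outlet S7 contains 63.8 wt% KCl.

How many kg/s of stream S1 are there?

Let S1 be the unknown flow. Total out = 1348 + S1.
KCl balance: 904.51 + 0.584·S1 = 0.638·(1348 + S1)
(0.584 − 0.638)·S1 = 0.638×1348 − 904.51 = -44.484
S1 = -44.484 / -0.054 = 823.78 kg/s

823.8 kg/s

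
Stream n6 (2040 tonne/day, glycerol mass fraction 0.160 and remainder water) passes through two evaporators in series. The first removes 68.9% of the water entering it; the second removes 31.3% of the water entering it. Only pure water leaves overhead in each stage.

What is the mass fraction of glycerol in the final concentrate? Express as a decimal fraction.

water in feed = 2040×0.840 = 1713.6 tonne/day.
After stage 1: water left = (1−0.689)×1713.6 = 532.93; stream total = 859.33 tonne/day.
After stage 2: water left = (1−0.313)×532.93 = 366.12; final concentrate = 692.52 tonne/day.
glycerol fraction = 326.4/692.52 = 0.471.

0.471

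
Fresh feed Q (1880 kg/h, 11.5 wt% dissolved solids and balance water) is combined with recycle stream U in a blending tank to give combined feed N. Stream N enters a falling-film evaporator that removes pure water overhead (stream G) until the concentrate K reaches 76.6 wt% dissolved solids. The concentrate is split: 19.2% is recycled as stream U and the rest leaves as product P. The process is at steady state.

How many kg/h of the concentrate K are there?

Overall dissolved solids balance (none leaves overhead): dissolved solids in fresh feed = dissolved solids in product, i.e. 1880×0.115 = (1−0.192)·K·0.766.
K = 216.2/(0.766×0.808) = 349.31 kg/h.

349.3 kg/h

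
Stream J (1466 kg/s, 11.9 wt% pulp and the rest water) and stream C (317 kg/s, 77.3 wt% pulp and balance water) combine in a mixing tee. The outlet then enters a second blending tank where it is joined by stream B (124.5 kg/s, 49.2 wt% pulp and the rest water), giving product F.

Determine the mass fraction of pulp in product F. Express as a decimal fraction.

Overall, product flow = 1907.5 kg/s.
pulp in = 1466×0.119 + 317×0.773 + 124.5×0.492 = 480.75 kg/s.
pulp fraction in F = 0.2520.

0.2520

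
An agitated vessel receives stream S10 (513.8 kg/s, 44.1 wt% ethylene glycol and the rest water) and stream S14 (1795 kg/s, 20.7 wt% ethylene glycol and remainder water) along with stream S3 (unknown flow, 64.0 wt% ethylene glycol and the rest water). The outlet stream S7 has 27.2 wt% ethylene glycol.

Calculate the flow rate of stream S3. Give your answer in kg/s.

81.09 kg/s

Let S3 be the unknown flow. Total out = 2308.8 + S3.
ethylene glycol balance: 598.15 + 0.640·S3 = 0.272·(2308.8 + S3)
(0.640 − 0.272)·S3 = 0.272×2308.8 − 598.15 = 29.843
S3 = 29.843 / 0.368 = 81.095 kg/s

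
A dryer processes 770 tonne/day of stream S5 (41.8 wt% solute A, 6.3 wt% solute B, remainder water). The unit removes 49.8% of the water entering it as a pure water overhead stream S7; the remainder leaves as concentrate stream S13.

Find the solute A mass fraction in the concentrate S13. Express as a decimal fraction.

solute A is not removed: 770×0.418 = 321.86 tonne/day of solute A enters S13.
water entering = 770×0.519 = 399.63 tonne/day; overhead removed = 0.498×399.63 = 199.02 tonne/day.
Concentrate = 770 − 199.02 = 570.98 tonne/day.
Mass fraction = 321.86/570.98 = 0.564.

0.564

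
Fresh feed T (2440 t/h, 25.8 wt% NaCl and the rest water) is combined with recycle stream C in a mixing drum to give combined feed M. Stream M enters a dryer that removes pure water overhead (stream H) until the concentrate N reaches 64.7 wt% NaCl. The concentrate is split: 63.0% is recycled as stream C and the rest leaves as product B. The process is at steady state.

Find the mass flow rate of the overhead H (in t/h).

Overall NaCl balance (none leaves overhead): NaCl in fresh feed = NaCl in product, i.e. 2440×0.258 = (1−0.630)·N·0.647.
N = 629.52/(0.647×0.370) = 2629.7 t/h.
Recycle C = 0.630×2629.7 = 1656.7 t/h.
Combined feed M = 2440 + 1656.7 = 4096.7 t/h.
Overhead H = M − N = 4096.7 − 2629.7 = 1467 t/h.

1467 t/h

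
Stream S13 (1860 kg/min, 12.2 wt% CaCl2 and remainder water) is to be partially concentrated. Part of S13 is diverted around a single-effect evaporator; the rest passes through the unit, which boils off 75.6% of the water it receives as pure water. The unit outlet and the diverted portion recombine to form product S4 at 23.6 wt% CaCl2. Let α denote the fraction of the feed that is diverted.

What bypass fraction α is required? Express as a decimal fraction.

0.272

All 1860×0.122 = 226.92 kg/min of CaCl2 reaches S4, so S4 = 226.92/0.236 = 961.53 kg/min and vapour = 898.47 kg/min.
The evaporator receives (1−α)·1860 of feed at 0.878 water and removes 0.756 of that water:
0.756×0.878×(1−α)×1860 = 898.47
(1−α) = 898.47/1234.6 = 0.7277;  α = 0.2723.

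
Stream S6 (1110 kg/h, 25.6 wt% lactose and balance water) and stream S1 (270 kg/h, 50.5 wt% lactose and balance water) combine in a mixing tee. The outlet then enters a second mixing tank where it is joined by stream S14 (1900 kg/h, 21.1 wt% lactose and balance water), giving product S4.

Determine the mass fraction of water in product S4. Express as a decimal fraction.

0.750

Overall, product flow = 3280 kg/h.
water in = 1110×0.744 + 270×0.495 + 1900×0.789 = 2458.6 kg/h.
water fraction in S4 = 0.750.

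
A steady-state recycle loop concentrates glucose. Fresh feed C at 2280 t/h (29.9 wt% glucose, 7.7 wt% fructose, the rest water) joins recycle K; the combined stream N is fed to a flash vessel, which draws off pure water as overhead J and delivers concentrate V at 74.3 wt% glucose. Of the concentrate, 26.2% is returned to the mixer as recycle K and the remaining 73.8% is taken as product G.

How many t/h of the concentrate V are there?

Overall glucose balance (none leaves overhead): glucose in fresh feed = glucose in product, i.e. 2280×0.299 = (1−0.262)·V·0.743.
V = 681.72/(0.743×0.738) = 1243.3 t/h.

1243 t/h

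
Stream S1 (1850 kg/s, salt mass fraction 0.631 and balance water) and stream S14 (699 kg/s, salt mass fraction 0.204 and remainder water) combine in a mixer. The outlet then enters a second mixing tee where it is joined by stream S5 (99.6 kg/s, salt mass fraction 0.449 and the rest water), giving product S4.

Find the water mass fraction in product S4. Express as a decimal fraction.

Overall, product flow = 2648.6 kg/s.
water in = 1850×0.369 + 699×0.796 + 99.6×0.551 = 1293.9 kg/s.
water fraction in S4 = 0.489.

0.489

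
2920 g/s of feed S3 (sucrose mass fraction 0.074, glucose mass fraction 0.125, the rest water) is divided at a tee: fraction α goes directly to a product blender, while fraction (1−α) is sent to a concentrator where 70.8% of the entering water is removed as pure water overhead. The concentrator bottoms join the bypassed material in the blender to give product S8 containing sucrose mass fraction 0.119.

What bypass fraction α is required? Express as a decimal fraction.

All 2920×0.074 = 216.08 g/s of sucrose reaches S8, so S8 = 216.08/0.119 = 1815.8 g/s and vapour = 1104.2 g/s.
The evaporator receives (1−α)·2920 of feed at 0.801 water and removes 0.708 of that water:
0.708×0.801×(1−α)×2920 = 1104.2
(1−α) = 1104.2/1656 = 0.6668;  α = 0.3332.

0.333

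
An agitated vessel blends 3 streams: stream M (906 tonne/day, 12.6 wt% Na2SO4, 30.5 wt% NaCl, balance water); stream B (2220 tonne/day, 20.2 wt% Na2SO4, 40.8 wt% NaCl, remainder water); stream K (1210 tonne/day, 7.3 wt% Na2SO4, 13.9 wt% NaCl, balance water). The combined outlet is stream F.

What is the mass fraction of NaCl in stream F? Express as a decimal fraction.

Total flow out = 906 + 2220 + 1210 = 4336 tonne/day.
NaCl in = 906×0.305 + 2220×0.408 + 1210×0.139 = 1350.3 tonne/day.
NaCl mass fraction in F = 1350.3/4336 = 0.311.

0.311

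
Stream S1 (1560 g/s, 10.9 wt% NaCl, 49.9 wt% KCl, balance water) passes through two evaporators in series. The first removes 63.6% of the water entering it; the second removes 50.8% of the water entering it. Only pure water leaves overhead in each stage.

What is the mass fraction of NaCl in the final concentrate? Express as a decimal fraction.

0.161

water in feed = 1560×0.392 = 611.52 g/s.
After stage 1: water left = (1−0.636)×611.52 = 222.59; stream total = 1171.1 g/s.
After stage 2: water left = (1−0.508)×222.59 = 109.52; final concentrate = 1058 g/s.
NaCl fraction = 170.04/1058 = 0.161.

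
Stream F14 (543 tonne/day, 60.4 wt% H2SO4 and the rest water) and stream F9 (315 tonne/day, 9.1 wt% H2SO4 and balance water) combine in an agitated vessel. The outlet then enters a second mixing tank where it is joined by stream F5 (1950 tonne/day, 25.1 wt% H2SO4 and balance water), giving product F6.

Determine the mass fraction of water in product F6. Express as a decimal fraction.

0.699

Overall, product flow = 2808 tonne/day.
water in = 543×0.396 + 315×0.909 + 1950×0.749 = 1961.9 tonne/day.
water fraction in F6 = 0.699.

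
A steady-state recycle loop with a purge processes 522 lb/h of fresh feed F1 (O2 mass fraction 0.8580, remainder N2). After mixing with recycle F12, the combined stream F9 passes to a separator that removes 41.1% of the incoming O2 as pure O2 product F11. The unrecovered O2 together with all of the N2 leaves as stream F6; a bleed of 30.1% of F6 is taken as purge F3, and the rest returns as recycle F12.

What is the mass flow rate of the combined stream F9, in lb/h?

1008 lb/h

N2 enters only via F1 and leaves only via the purge: 522×0.142 = 0.301×(N2 in F6), and the separator passes all N2, so N2 in F9 = N2 in F6 = 246.26 lb/h.
O2 in F9: m_A = 522×0.858 + (1−0.301)·(1−0.411)·m_A, so m_A = 447.88/0.5883 = 761.32 lb/h.
F9 = 761.32 + 246.26 = 1007.6 lb/h.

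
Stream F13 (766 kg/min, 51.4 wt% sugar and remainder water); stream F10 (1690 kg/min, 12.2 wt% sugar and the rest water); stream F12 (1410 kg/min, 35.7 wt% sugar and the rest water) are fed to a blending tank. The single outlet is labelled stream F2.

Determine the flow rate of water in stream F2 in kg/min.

2763 kg/min

water out = water in = 766×0.486 + 1690×0.878 + 1410×0.643 = 2762.7 kg/min.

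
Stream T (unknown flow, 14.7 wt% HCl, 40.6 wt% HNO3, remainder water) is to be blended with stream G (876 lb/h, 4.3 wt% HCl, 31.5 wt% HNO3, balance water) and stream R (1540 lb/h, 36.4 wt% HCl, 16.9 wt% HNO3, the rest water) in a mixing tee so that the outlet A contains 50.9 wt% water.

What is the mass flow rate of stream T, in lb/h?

835.9 lb/h

Let T be the unknown flow. Total out = 2416 + T.
water balance: 1281.6 + 0.447·T = 0.509·(2416 + T)
(0.447 − 0.509)·T = 0.509×2416 − 1281.6 = -51.828
T = -51.828 / -0.062 = 835.94 lb/h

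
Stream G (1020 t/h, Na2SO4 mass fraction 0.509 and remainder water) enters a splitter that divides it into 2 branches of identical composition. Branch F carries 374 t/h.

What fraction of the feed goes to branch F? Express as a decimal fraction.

0.367

Fraction to F = 374/1020 = 0.3667.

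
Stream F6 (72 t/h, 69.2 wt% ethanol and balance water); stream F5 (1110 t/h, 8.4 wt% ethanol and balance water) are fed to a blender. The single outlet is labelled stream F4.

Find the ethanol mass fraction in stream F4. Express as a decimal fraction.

0.121

Total flow out = 72 + 1110 = 1182 t/h.
ethanol in = 72×0.692 + 1110×0.084 = 143.06 t/h.
ethanol mass fraction in F4 = 143.06/1182 = 0.121.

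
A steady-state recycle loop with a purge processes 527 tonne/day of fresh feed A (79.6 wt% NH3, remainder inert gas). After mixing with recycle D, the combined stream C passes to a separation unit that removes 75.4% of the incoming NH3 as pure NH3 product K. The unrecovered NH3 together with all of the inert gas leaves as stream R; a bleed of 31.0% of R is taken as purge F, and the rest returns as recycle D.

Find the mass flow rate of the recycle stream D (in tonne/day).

325.1 tonne/day

inert gas enters only via A and leaves only via the purge: 527×0.204 = 0.310×(inert gas in R), and the separation unit passes all inert gas, so inert gas in C = inert gas in R = 346.8 tonne/day.
NH3 in C: m_A = 527×0.796 + (1−0.310)·(1−0.754)·m_A, so m_A = 419.49/0.8303 = 505.25 tonne/day.
R = (1−0.754)×505.25 + 346.8 = 471.09 tonne/day.
Recycle D = (1−0.310)×471.09 = 325.05 tonne/day.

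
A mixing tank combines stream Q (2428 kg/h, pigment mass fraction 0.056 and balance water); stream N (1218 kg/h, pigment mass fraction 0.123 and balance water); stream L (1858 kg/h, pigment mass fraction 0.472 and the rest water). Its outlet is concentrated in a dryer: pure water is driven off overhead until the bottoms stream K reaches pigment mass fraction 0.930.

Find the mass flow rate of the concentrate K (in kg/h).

pigment entering = 2428×0.056 + 1218×0.123 + 1858×0.472 = 1162.8 kg/h.
All pigment reports to K, so K = 1162.8/0.930 = 1250.3 kg/h.

1250 kg/h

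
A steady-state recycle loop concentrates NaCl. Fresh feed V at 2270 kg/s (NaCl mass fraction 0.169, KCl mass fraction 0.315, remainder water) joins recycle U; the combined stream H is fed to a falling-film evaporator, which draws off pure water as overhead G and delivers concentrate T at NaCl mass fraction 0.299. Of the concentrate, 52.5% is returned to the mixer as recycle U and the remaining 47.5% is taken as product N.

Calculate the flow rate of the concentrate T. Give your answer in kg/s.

2701 kg/s

Overall NaCl balance (none leaves overhead): NaCl in fresh feed = NaCl in product, i.e. 2270×0.169 = (1−0.525)·T·0.299.
T = 383.63/(0.299×0.475) = 2701.1 kg/s.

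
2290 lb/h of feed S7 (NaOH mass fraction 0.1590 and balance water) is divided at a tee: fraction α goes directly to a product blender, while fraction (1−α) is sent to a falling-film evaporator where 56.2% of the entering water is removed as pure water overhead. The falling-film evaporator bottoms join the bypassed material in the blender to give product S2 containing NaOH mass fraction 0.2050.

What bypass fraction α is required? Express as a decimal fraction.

0.525

All 2290×0.159 = 364.11 lb/h of NaOH reaches S2, so S2 = 364.11/0.205 = 1776.1 lb/h and vapour = 513.85 lb/h.
The evaporator receives (1−α)·2290 of feed at 0.841 water and removes 0.562 of that water:
0.562×0.841×(1−α)×2290 = 513.85
(1−α) = 513.85/1082.4 = 0.4748;  α = 0.5252.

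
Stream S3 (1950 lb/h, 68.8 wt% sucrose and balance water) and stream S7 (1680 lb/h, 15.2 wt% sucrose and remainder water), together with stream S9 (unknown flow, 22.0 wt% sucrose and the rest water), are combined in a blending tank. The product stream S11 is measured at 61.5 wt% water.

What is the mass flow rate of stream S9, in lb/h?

Let S9 be the unknown flow. Total out = 3630 + S9.
water balance: 2033 + 0.780·S9 = 0.615·(3630 + S9)
(0.780 − 0.615)·S9 = 0.615×3630 − 2033 = 199.41
S9 = 199.41 / 0.165 = 1208.5 lb/h

1209 lb/h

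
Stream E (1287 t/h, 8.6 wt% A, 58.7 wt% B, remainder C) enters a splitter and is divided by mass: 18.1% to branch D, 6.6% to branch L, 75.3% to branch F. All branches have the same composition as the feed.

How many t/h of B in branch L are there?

49.86 t/h

Branch L total = 0.066×1287 = 84.942 t/h.
B in L = 0.587×84.942 = 49.861 t/h.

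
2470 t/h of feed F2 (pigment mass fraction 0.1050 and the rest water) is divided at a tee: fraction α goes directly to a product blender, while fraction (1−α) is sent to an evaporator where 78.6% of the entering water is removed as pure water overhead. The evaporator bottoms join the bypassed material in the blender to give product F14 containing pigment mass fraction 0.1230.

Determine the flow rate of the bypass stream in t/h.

1956 t/h

All 2470×0.105 = 259.35 t/h of pigment reaches F14, so F14 = 259.35/0.123 = 2108.5 t/h and vapour = 361.46 t/h.
The evaporator receives (1−α)·2470 of feed at 0.895 water and removes 0.786 of that water:
0.786×0.895×(1−α)×2470 = 361.46
(1−α) = 361.46/1737.6 = 0.2080;  α = 0.7920.
Bypass flow = 0.7920×2470 = 1956.2 t/h.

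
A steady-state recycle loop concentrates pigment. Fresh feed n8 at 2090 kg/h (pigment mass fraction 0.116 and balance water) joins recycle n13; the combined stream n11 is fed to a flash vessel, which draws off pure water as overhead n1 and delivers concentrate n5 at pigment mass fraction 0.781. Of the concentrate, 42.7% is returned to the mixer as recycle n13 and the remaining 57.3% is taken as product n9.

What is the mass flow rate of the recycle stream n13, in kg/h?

231.3 kg/h

Overall pigment balance (none leaves overhead): pigment in fresh feed = pigment in product, i.e. 2090×0.116 = (1−0.427)·n5·0.781.
n5 = 242.44/(0.781×0.573) = 541.75 kg/h.
Recycle n13 = 0.427×541.75 = 231.33 kg/h.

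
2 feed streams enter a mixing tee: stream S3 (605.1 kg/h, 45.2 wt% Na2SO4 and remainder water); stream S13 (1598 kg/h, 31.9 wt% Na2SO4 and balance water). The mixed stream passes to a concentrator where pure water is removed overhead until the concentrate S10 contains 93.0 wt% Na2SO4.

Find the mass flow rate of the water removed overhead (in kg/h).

1361 kg/h

Na2SO4 entering = 605.1×0.452 + 1598×0.319 = 783.27 kg/h.
All Na2SO4 reports to S10, so S10 = 783.27/0.930 = 842.22 kg/h.
Total feed = 2203.1 kg/h; overhead = 2203.1 − 842.22 = 1360.9 kg/h.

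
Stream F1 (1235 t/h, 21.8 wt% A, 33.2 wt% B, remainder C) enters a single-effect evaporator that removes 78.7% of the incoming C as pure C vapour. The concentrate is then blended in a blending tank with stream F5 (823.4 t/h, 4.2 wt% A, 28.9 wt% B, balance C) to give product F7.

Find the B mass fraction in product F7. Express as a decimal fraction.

0.400

Vapour removed = 0.787×0.450×1235 = 437.38 t/h; concentrate = 797.62 t/h.
B reaching the mixer = 410.02 (from concentrate) + 823.4×0.289 = 647.98 t/h.
Product flow = 797.62 + 823.4 = 1621 t/h; B fraction = 0.400.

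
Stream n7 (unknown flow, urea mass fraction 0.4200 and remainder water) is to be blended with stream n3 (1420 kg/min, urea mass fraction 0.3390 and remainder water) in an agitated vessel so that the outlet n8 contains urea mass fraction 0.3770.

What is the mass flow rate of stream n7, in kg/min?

1255 kg/min

Let n7 be the unknown flow. Total out = 1420 + n7.
urea balance: 481.38 + 0.420·n7 = 0.377·(1420 + n7)
(0.420 − 0.377)·n7 = 0.377×1420 − 481.38 = 53.96
n7 = 53.96 / 0.043 = 1254.9 kg/min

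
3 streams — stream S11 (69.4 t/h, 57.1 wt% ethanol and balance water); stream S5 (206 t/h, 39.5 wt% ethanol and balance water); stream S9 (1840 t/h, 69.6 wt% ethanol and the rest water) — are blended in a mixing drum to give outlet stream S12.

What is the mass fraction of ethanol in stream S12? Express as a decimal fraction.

0.6626

Total flow out = 69.4 + 206 + 1840 = 2115.4 t/h.
ethanol in = 69.4×0.571 + 206×0.395 + 1840×0.696 = 1401.6 t/h.
ethanol mass fraction in S12 = 1401.6/2115.4 = 0.6626.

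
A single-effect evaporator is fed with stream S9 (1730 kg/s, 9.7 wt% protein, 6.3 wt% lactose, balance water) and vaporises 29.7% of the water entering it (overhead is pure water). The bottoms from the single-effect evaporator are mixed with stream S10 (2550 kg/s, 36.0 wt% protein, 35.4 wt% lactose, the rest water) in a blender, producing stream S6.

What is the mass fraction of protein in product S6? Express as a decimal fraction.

0.2821

Vapour removed = 0.297×0.840×1730 = 431.6 kg/s; concentrate = 1298.4 kg/s.
protein reaching the mixer = 167.81 (from concentrate) + 2550×0.360 = 1085.8 kg/s.
Product flow = 1298.4 + 2550 = 3848.4 kg/s; protein fraction = 0.2821.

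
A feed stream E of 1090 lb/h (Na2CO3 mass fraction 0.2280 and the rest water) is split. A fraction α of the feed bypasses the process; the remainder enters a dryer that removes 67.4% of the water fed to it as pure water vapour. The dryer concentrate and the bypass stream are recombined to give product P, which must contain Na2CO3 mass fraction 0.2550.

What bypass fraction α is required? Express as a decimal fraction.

0.797

All 1090×0.228 = 248.52 lb/h of Na2CO3 reaches P, so P = 248.52/0.255 = 974.59 lb/h and vapour = 115.41 lb/h.
The evaporator receives (1−α)·1090 of feed at 0.772 water and removes 0.674 of that water:
0.674×0.772×(1−α)×1090 = 115.41
(1−α) = 115.41/567.16 = 0.2035;  α = 0.7965.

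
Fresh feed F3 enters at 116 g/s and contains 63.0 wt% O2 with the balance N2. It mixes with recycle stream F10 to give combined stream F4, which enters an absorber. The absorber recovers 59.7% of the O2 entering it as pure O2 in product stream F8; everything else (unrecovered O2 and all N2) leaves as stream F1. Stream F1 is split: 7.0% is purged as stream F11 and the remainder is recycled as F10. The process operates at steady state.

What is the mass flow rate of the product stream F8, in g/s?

69.78 g/s

O2 in F4: m_A = 116×0.630 + (1−0.070)·(1−0.597)·m_A, so m_A = 73.08/0.6252 = 116.89 g/s.
Product F8 = 0.597×116.89 = 69.783 g/s.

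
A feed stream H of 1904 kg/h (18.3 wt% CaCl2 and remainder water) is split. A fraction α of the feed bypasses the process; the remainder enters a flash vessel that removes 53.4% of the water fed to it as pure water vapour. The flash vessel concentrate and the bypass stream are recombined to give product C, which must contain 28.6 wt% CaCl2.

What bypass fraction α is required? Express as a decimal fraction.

All 1904×0.183 = 348.43 kg/h of CaCl2 reaches C, so C = 348.43/0.286 = 1218.3 kg/h and vapour = 685.71 kg/h.
The evaporator receives (1−α)·1904 of feed at 0.817 water and removes 0.534 of that water:
0.534×0.817×(1−α)×1904 = 685.71
(1−α) = 685.71/830.67 = 0.8255;  α = 0.1745.

0.175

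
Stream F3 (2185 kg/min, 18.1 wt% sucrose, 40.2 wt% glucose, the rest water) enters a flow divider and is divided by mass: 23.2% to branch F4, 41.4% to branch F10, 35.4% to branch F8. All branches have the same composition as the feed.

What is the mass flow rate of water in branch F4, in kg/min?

211.4 kg/min

Branch F4 total = 0.232×2185 = 506.92 kg/min.
water in F4 = 0.417×506.92 = 211.39 kg/min.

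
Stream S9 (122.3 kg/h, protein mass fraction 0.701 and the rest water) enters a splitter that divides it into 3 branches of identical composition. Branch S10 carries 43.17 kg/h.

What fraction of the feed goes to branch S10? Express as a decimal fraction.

0.353

Fraction to S10 = 43.17/122.3 = 0.3530.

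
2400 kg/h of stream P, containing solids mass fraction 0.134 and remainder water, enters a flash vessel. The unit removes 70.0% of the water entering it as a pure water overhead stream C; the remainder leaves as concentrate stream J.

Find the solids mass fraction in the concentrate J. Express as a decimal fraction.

0.340

solids is not removed: 2400×0.134 = 321.6 kg/h of solids enters J.
water entering = 2400×0.866 = 2078.4 kg/h; overhead removed = 0.700×2078.4 = 1454.9 kg/h.
Concentrate = 2400 − 1454.9 = 945.12 kg/h.
Mass fraction = 321.6/945.12 = 0.340.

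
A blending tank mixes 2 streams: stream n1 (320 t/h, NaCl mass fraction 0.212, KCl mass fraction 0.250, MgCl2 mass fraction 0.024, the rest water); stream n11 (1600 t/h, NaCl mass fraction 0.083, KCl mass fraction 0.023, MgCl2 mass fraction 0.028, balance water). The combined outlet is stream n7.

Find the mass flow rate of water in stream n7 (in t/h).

1550 t/h

water out = water in = 320×0.514 + 1600×0.866 = 1550.1 t/h.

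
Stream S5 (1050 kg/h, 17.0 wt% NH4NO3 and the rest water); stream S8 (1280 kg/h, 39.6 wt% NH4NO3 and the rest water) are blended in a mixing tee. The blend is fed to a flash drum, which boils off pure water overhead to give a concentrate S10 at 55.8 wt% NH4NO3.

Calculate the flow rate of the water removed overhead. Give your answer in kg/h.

1102 kg/h

NH4NO3 entering = 1050×0.170 + 1280×0.396 = 685.38 kg/h.
All NH4NO3 reports to S10, so S10 = 685.38/0.558 = 1228.3 kg/h.
Total feed = 2330 kg/h; overhead = 2330 − 1228.3 = 1101.7 kg/h.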